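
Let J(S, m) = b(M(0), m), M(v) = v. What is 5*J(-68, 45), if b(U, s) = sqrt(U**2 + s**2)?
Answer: 225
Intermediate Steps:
J(S, m) = sqrt(m**2) (J(S, m) = sqrt(0**2 + m**2) = sqrt(0 + m**2) = sqrt(m**2))
5*J(-68, 45) = 5*sqrt(45**2) = 5*sqrt(2025) = 5*45 = 225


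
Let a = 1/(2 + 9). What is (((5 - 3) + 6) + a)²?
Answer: 7921/121 ≈ 65.463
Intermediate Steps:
a = 1/11 ≈ 0.090909
(((5 - 3) + 6) + a)² = (((5 - 3) + 6) + 1/11)² = ((2 + 6) + 1/11)² = (8 + 1/11)² = (89/11)² = 7921/121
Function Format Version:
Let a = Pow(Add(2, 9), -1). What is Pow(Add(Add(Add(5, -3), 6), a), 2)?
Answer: Rational(7921, 121) ≈ 65.463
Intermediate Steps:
a = Rational(1, 11) (a = Pow(11, -1) = Rational(1, 11) ≈ 0.090909)
Pow(Add(Add(Add(5, -3), 6), a), 2) = Pow(Add(Add(Add(5, -3), 6), Rational(1, 11)), 2) = Pow(Add(Add(2, 6), Rational(1, 11)), 2) = Pow(Add(8, Rational(1, 11)), 2) = Pow(Rational(89, 11), 2) = Rational(7921, 121)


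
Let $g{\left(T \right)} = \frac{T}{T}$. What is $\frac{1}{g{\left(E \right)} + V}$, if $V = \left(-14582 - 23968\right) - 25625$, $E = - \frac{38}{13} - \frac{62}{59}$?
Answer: $- \frac{1}{64174} \approx -1.5583 \cdot 10^{-5}$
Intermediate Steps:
$E = - \frac{3048}{767}$ ($E = \left(-38\right) \frac{1}{13} - \frac{62}{59} = - \frac{38}{13} - \frac{62}{59} = - \frac{3048}{767} \approx -3.9739$)
$V = -64175$ ($V = -38550 - 25625 = -64175$)
$g{\left(T \right)} = 1$
$\frac{1}{g{\left(E \right)} + V} = \frac{1}{1 - 64175} = \frac{1}{-64174} = - \frac{1}{64174}$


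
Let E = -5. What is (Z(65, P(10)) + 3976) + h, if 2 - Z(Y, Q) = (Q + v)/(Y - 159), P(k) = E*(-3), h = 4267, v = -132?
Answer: 774913/94 ≈ 8243.8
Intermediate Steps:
P(k) = 15 (P(k) = -5*(-3) = 15)
Z(Y, Q) = 2 - (-132 + Q)/(-159 + Y) (Z(Y, Q) = 2 - (Q - 132)/(Y - 159) = 2 - (-132 + Q)/(-159 + Y))
(Z(65, P(10)) + 3976) + h = ((-186 - 1*15 + 2*65)/(-159 + 65) + 3976) + 4267 = ((-186 - 15 + 130)/(-94) + 3976) + 4267 = (-1/94*(-71) + 3976) + 4267 = (71/94 + 3976) + 4267 = 373815/94 + 4267 = 774913/94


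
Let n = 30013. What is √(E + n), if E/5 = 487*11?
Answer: √56798 ≈ 238.32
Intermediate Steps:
E = 26785 (E = 5*(487*11) = 5*5357 = 26785)
√(E + n) = √(26785 + 30013) = √56798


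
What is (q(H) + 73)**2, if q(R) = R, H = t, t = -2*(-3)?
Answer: 6241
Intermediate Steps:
t = 6
H = 6
(q(H) + 73)**2 = (6 + 73)**2 = 79**2 = 6241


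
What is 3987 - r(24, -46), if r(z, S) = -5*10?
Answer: 4037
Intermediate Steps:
r(z, S) = -50
3987 - r(24, -46) = 3987 - 1*(-50) = 3987 + 50 = 4037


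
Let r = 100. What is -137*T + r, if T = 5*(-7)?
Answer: 4895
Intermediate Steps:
T = -35
-137*T + r = -137*(-35) + 100 = 4795 + 100 = 4895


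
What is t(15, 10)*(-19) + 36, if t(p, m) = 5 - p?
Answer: 226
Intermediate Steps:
t(15, 10)*(-19) + 36 = (5 - 1*15)*(-19) + 36 = (5 - 15)*(-19) + 36 = -10*(-19) + 36 = 190 + 36 = 226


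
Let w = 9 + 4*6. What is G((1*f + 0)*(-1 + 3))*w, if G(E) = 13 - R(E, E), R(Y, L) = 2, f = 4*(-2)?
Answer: 363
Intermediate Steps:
f = -8
G(E) = 11 (G(E) = 13 - 1*2 = 13 - 2 = 11)
w = 33 (w = 9 + 24 = 33)
G((1*f + 0)*(-1 + 3))*w = 11*33 = 363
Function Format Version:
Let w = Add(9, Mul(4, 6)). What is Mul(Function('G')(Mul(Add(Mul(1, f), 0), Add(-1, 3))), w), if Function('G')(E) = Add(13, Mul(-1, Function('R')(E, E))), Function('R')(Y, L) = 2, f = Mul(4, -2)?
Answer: 363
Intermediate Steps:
f = -8
Function('G')(E) = 11 (Function('G')(E) = Add(13, Mul(-1, 2)) = Add(13, -2) = 11)
w = 33 (w = Add(9, 24) = 33)
Mul(Function('G')(Mul(Add(Mul(1, f), 0), Add(-1, 3))), w) = Mul(11, 33) = 363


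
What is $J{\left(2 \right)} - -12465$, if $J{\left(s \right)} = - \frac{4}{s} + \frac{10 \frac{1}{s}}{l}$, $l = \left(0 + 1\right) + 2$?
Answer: $\frac{37394}{3} \approx 12465.0$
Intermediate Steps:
$l = 3$ ($l = 1 + 2 = 3$)
$J{\left(s \right)} = - \frac{2}{3 s}$ ($J{\left(s \right)} = - \frac{4}{s} + \frac{10 \frac{1}{s}}{3} = - \frac{4}{s} + \frac{10}{s} \frac{1}{3} = - \frac{4}{s} + \frac{10}{3 s} = - \frac{2}{3 s}$)
$J{\left(2 \right)} - -12465 = - \frac{2}{3 \cdot 2} - -12465 = \left(- \frac{2}{3}\right) \frac{1}{2} + 12465 = - \frac{1}{3} + 12465 = \frac{37394}{3}$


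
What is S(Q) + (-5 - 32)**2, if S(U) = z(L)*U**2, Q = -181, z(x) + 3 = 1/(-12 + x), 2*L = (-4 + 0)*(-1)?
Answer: -1001901/10 ≈ -1.0019e+5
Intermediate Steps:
L = 2 (L = ((-4 + 0)*(-1))/2 = (-4*(-1))/2 = (1/2)*4 = 2)
z(x) = -3 + 1/(-12 + x)
S(U) = -31*U**2/10 (S(U) = ((37 - 3*2)/(-12 + 2))*U**2 = ((37 - 6)/(-10))*U**2 = (-1/10*31)*U**2 = -31*U**2/10)
S(Q) + (-5 - 32)**2 = -31/10*(-181)**2 + (-5 - 32)**2 = -31/10*32761 + (-37)**2 = -1015591/10 + 1369 = -1001901/10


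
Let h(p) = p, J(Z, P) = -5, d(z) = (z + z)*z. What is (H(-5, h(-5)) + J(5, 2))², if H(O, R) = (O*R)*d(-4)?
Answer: 632025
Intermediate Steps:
d(z) = 2*z² (d(z) = (2*z)*z = 2*z²)
H(O, R) = 32*O*R (H(O, R) = (O*R)*(2*(-4)²) = (O*R)*(2*16) = (O*R)*32 = 32*O*R)
(H(-5, h(-5)) + J(5, 2))² = (32*(-5)*(-5) - 5)² = (800 - 5)² = 795² = 632025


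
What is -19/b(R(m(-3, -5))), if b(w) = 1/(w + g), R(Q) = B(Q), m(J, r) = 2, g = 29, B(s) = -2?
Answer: -513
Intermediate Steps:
R(Q) = -2
b(w) = 1/(29 + w) (b(w) = 1/(w + 29) = 1/(29 + w))
-19/b(R(m(-3, -5))) = -19/(1/(29 - 2)) = -19/(1/27) = -19/1/27 = -19*27 = -513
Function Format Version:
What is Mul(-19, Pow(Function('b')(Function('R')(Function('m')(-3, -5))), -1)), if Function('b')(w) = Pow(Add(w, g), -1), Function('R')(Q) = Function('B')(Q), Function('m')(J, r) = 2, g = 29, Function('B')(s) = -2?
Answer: -513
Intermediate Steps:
Function('R')(Q) = -2
Function('b')(w) = Pow(Add(29, w), -1) (Function('b')(w) = Pow(Add(w, 29), -1) = Pow(Add(29, w), -1))
Mul(-19, Pow(Function('b')(Function('R')(Function('m')(-3, -5))), -1)) = Mul(-19, Pow(Pow(Add(29, -2), -1), -1)) = Mul(-19, Pow(Pow(27, -1), -1)) = Mul(-19, Pow(Rational(1, 27), -1)) = Mul(-19, 27) = -513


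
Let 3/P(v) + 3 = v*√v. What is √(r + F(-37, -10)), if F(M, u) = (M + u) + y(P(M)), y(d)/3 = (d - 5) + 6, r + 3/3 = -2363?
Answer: √(-2408 + 9/(-3 - 37*I*√37)) ≈ 0.0004 + 49.071*I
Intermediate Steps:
r = -2364 (r = -1 - 2363 = -2364)
P(v) = 3/(-3 + v^(3/2)) (P(v) = 3/(-3 + v*√v) = 3/(-3 + v^(3/2)))
y(d) = 3 + 3*d (y(d) = 3*((d - 5) + 6) = 3*((-5 + d) + 6) = 3*(1 + d) = 3 + 3*d)
F(M, u) = 3 + M + u + 9/(-3 + M^(3/2)) (F(M, u) = (M + u) + (3 + 3*(3/(-3 + M^(3/2)))) = (M + u) + (3 + 9/(-3 + M^(3/2))) = 3 + M + u + 9/(-3 + M^(3/2)))
√(r + F(-37, -10)) = √(-2364 + (9 + (-3 + (-37)^(3/2))*(3 - 37 - 10))/(-3 + (-37)^(3/2))) = √(-2364 + (9 + (-3 - 37*I*√37)*(-44))/(-3 - 37*I*√37)) = √(-2364 + (9 + (132 + 1628*I*√37))/(-3 - 37*I*√37)) = √(-2364 + (141 + 1628*I*√37)/(-3 - 37*I*√37))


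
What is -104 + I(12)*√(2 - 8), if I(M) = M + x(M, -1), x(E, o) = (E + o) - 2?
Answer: -104 + 21*I*√6 ≈ -104.0 + 51.439*I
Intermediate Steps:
x(E, o) = -2 + E + o
I(M) = -3 + 2*M (I(M) = M + (-2 + M - 1) = M + (-3 + M) = -3 + 2*M)
-104 + I(12)*√(2 - 8) = -104 + (-3 + 2*12)*√(2 - 8) = -104 + (-3 + 24)*√(-6) = -104 + 21*(I*√6) = -104 + 21*I*√6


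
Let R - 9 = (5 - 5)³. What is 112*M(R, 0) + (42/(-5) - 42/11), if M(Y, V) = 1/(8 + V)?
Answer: 98/55 ≈ 1.7818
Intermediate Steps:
R = 9 (R = 9 + (5 - 5)³ = 9 + 0³ = 9 + 0 = 9)
112*M(R, 0) + (42/(-5) - 42/11) = 112/(8 + 0) + (42/(-5) - 42/11) = 112/8 + (42*(-⅕) - 42*1/11) = 112*(⅛) + (-42/5 - 42/11) = 14 - 672/55 = 98/55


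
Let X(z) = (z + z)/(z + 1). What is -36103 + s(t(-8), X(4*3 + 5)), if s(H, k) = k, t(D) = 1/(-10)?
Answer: -324910/9 ≈ -36101.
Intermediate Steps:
t(D) = -⅒
X(z) = 2*z/(1 + z) (X(z) = (2*z)/(1 + z) = 2*z/(1 + z))
-36103 + s(t(-8), X(4*3 + 5)) = -36103 + 2*(4*3 + 5)/(1 + (4*3 + 5)) = -36103 + 2*(12 + 5)/(1 + (12 + 5)) = -36103 + 2*17/(1 + 17) = -36103 + 2*17/18 = -36103 + 2*17*(1/18) = -36103 + 17/9 = -324910/9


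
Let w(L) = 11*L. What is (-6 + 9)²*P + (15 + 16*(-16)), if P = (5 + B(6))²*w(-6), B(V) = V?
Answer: -72115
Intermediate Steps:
P = -7986 (P = (5 + 6)²*(11*(-6)) = 11²*(-66) = 121*(-66) = -7986)
(-6 + 9)²*P + (15 + 16*(-16)) = (-6 + 9)²*(-7986) + (15 + 16*(-16)) = 3²*(-7986) + (15 - 256) = 9*(-7986) - 241 = -71874 - 241 = -72115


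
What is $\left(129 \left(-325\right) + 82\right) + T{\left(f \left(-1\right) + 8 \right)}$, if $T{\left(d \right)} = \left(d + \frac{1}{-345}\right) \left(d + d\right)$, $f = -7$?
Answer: $- \frac{952041}{23} \approx -41393.0$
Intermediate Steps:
$T{\left(d \right)} = 2 d \left(- \frac{1}{345} + d\right)$ ($T{\left(d \right)} = \left(d - \frac{1}{345}\right) 2 d = \left(- \frac{1}{345} + d\right) 2 d = 2 d \left(- \frac{1}{345} + d\right)$)
$\left(129 \left(-325\right) + 82\right) + T{\left(f \left(-1\right) + 8 \right)} = \left(129 \left(-325\right) + 82\right) + \frac{2 \left(\left(-7\right) \left(-1\right) + 8\right) \left(-1 + 345 \left(\left(-7\right) \left(-1\right) + 8\right)\right)}{345} = \left(-41925 + 82\right) + \frac{2 \left(7 + 8\right) \left(-1 + 345 \left(7 + 8\right)\right)}{345} = -41843 + \frac{2}{345} \cdot 15 \left(-1 + 345 \cdot 15\right) = -41843 + \frac{2}{345} \cdot 15 \left(-1 + 5175\right) = -41843 + \frac{2}{345} \cdot 15 \cdot 5174 = -41843 + \frac{10348}{23} = - \frac{952041}{23}$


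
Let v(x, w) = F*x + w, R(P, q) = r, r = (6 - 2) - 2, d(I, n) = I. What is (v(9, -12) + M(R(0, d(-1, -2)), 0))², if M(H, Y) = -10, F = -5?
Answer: 4489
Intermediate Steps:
r = 2 (r = 4 - 2 = 2)
R(P, q) = 2
v(x, w) = w - 5*x (v(x, w) = -5*x + w = w - 5*x)
(v(9, -12) + M(R(0, d(-1, -2)), 0))² = ((-12 - 5*9) - 10)² = ((-12 - 45) - 10)² = (-57 - 10)² = (-67)² = 4489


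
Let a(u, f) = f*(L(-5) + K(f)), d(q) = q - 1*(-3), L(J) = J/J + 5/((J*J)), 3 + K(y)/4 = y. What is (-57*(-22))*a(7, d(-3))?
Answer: 0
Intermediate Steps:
K(y) = -12 + 4*y
L(J) = 1 + 5/J² (L(J) = 1 + 5/(J²) = 1 + 5/J²)
d(q) = 3 + q (d(q) = q + 3 = 3 + q)
a(u, f) = f*(-54/5 + 4*f) (a(u, f) = f*((1 + 5/(-5)²) + (-12 + 4*f)) = f*((1 + 5*(1/25)) + (-12 + 4*f)) = f*((1 + ⅕) + (-12 + 4*f)) = f*(6/5 + (-12 + 4*f)) = f*(-54/5 + 4*f))
(-57*(-22))*a(7, d(-3)) = (-57*(-22))*(2*(3 - 3)*(-27 + 10*(3 - 3))/5) = 1254*((⅖)*0*(-27 + 10*0)) = 1254*((⅖)*0*(-27 + 0)) = 1254*((⅖)*0*(-27)) = 1254*0 = 0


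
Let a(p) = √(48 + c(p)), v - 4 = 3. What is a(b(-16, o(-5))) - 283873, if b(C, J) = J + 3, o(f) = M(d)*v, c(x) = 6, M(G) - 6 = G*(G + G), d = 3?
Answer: -283873 + 3*√6 ≈ -2.8387e+5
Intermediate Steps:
v = 7 (v = 4 + 3 = 7)
M(G) = 6 + 2*G² (M(G) = 6 + G*(G + G) = 6 + G*(2*G) = 6 + 2*G²)
o(f) = 168 (o(f) = (6 + 2*3²)*7 = (6 + 2*9)*7 = (6 + 18)*7 = 24*7 = 168)
b(C, J) = 3 + J
a(p) = 3*√6 (a(p) = √(48 + 6) = √54 = 3*√6)
a(b(-16, o(-5))) - 283873 = 3*√6 - 283873 = -283873 + 3*√6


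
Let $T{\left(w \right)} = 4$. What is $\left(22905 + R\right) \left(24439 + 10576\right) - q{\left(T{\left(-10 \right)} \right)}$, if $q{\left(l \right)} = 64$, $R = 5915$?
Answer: $1009132236$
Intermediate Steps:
$\left(22905 + R\right) \left(24439 + 10576\right) - q{\left(T{\left(-10 \right)} \right)} = \left(22905 + 5915\right) \left(24439 + 10576\right) - 64 = 28820 \cdot 35015 - 64 = 1009132300 - 64 = 1009132236$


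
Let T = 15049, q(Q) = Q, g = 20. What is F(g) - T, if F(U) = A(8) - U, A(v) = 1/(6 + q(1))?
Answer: -105482/7 ≈ -15069.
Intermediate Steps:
A(v) = ⅐ (A(v) = 1/(6 + 1) = 1/7 = ⅐)
F(U) = ⅐ - U
F(g) - T = (⅐ - 1*20) - 1*15049 = (⅐ - 20) - 15049 = -139/7 - 15049 = -105482/7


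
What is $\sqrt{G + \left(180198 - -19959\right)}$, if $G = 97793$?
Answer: $5 \sqrt{11918} \approx 545.85$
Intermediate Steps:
$\sqrt{G + \left(180198 - -19959\right)} = \sqrt{97793 + \left(180198 - -19959\right)} = \sqrt{97793 + \left(180198 + 19959\right)} = \sqrt{97793 + 200157} = \sqrt{297950} = 5 \sqrt{11918}$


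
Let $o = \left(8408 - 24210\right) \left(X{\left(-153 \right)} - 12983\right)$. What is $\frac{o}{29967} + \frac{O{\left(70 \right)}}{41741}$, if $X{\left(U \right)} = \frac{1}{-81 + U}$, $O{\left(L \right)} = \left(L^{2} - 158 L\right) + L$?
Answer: $\frac{143129341467319}{20907106857} \approx 6846.0$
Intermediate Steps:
$O{\left(L \right)} = L^{2} - 157 L$
$o = \frac{24003419723}{117}$ ($o = \left(8408 - 24210\right) \left(\frac{1}{-81 - 153} - 12983\right) = - 15802 \left(\frac{1}{-234} - 12983\right) = - 15802 \left(- \frac{1}{234} - 12983\right) = \left(-15802\right) \left(- \frac{3038023}{234}\right) = \frac{24003419723}{117} \approx 2.0516 \cdot 10^{8}$)
$\frac{o}{29967} + \frac{O{\left(70 \right)}}{41741} = \frac{24003419723}{117 \cdot 29967} + \frac{70 \left(-157 + 70\right)}{41741} = \frac{24003419723}{117} \cdot \frac{1}{29967} + 70 \left(-87\right) \frac{1}{41741} = \frac{24003419723}{3506139} - \frac{870}{5963} = \frac{143129341467319}{20907106857}$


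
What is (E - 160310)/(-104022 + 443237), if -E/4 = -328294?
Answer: 1152866/339215 ≈ 3.3986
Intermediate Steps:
E = 1313176 (E = -4*(-328294) = 1313176)
(E - 160310)/(-104022 + 443237) = (1313176 - 160310)/(-104022 + 443237) = 1152866/339215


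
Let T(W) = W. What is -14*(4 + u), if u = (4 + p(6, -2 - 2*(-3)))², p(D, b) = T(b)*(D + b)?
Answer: -27160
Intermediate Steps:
p(D, b) = b*(D + b)
u = 1936 (u = (4 + (-2 - 2*(-3))*(6 + (-2 - 2*(-3))))² = (4 + (-2 + 6)*(6 + (-2 + 6)))² = (4 + 4*(6 + 4))² = (4 + 4*10)² = (4 + 40)² = 44² = 1936)
-14*(4 + u) = -14*(4 + 1936) = -14*1940 = -27160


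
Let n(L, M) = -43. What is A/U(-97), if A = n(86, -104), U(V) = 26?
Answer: -43/26 ≈ -1.6538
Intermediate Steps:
A = -43
A/U(-97) = -43/26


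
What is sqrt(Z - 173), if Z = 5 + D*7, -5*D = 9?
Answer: I*sqrt(4515)/5 ≈ 13.439*I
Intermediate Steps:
D = -9/5 (D = -1/5*9 = -9/5 ≈ -1.8000)
Z = -38/5 (Z = 5 - 9/5*7 = 5 - 63/5 = -38/5 ≈ -7.6000)
sqrt(Z - 173) = sqrt(-38/5 - 173) = sqrt(-903/5) = I*sqrt(4515)/5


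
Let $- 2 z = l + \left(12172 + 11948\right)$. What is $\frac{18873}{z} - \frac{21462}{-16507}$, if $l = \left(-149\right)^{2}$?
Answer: $\frac{371068080}{764620747} \approx 0.4853$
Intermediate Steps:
$l = 22201$
$z = - \frac{46321}{2}$ ($z = - \frac{22201 + \left(12172 + 11948\right)}{2} = - \frac{22201 + 24120}{2} = \left(- \frac{1}{2}\right) 46321 = - \frac{46321}{2} \approx -23161.0$)
$\frac{18873}{z} - \frac{21462}{-16507} = \frac{18873}{- \frac{46321}{2}} - \frac{21462}{-16507} = 18873 \left(- \frac{2}{46321}\right) - - \frac{21462}{16507} = - \frac{37746}{46321} + \frac{21462}{16507} = \frac{371068080}{764620747}$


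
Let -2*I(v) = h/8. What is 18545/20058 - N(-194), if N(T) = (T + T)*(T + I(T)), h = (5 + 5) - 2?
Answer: -1513678483/20058 ≈ -75465.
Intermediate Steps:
h = 8 (h = 10 - 2 = 8)
I(v) = -1/2 (I(v) = -4/8 = -1/2*1 = -1/2)
N(T) = 2*T*(-1/2 + T) (N(T) = (T + T)*(T - 1/2) = (2*T)*(-1/2 + T) = 2*T*(-1/2 + T))
18545/20058 - N(-194) = 18545/20058 - (-194)*(-1 + 2*(-194)) = 18545*(1/20058) - (-194)*(-1 - 388) = 18545/20058 - (-194)*(-389) = 18545/20058 - 1*75466 = 18545/20058 - 75466 = -1513678483/20058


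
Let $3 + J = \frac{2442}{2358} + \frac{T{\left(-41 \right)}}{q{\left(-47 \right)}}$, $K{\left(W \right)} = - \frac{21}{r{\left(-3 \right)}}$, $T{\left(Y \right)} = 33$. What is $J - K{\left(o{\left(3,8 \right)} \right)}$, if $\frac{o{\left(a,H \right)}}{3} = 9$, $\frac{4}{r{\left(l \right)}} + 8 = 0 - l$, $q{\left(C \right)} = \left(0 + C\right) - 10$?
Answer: $- \frac{859999}{29868} \approx -28.793$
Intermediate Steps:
$q{\left(C \right)} = -10 + C$ ($q{\left(C \right)} = C - 10 = -10 + C$)
$r{\left(l \right)} = \frac{4}{-8 - l}$ ($r{\left(l \right)} = \frac{4}{-8 + \left(0 - l\right)} = \frac{4}{-8 - l}$)
$o{\left(a,H \right)} = 27$ ($o{\left(a,H \right)} = 3 \cdot 9 = 27$)
$K{\left(W \right)} = \frac{105}{4}$ ($K{\left(W \right)} = - \frac{21}{\left(-4\right) \frac{1}{8 - 3}} = - \frac{21}{\left(-4\right) \frac{1}{5}} = - \frac{21}{- \frac{4}{5}} = \left(-21\right) \left(- \frac{5}{4}\right) = \frac{105}{4}$)
$J = - \frac{18991}{7467}$ ($J = -3 + \left(\frac{2442}{2358} + \frac{33}{-10 - 47}\right) = -3 + \left(2442 \cdot \frac{1}{2358} + \frac{33}{-57}\right) = -3 + \left(\frac{407}{393} + 33 \left(- \frac{1}{57}\right)\right) = -3 + \left(\frac{407}{393} - \frac{11}{19}\right) = -3 + \frac{3410}{7467} = - \frac{18991}{7467} \approx -2.5433$)
$J - K{\left(o{\left(3,8 \right)} \right)} = - \frac{18991}{7467} - \frac{105}{4} = - \frac{859999}{29868}$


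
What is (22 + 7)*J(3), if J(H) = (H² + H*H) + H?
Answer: 609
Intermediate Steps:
J(H) = H + 2*H² (J(H) = (H² + H²) + H = 2*H² + H = H + 2*H²)
(22 + 7)*J(3) = (22 + 7)*(3*(1 + 2*3)) = 29*(3*(1 + 6)) = 29*(3*7) = 29*21 = 609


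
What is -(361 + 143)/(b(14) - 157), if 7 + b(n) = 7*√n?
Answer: 41328/13105 + 1764*√14/13105 ≈ 3.6573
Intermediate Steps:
b(n) = -7 + 7*√n
-(361 + 143)/(b(14) - 157) = -(361 + 143)/((-7 + 7*√14) - 157) = -504/(-164 + 7*√14)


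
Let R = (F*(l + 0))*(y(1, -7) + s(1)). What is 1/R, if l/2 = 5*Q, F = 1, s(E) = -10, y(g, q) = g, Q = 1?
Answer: -1/90 ≈ -0.011111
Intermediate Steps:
l = 10 (l = 2*(5*1) = 2*5 = 10)
R = -90 (R = (1*(10 + 0))*(1 - 10) = (1*10)*(-9) = 10*(-9) = -90)
1/R = 1/(-90) = -1/90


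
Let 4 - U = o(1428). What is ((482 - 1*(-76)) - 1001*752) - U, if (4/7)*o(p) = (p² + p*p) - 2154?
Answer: 12762353/2 ≈ 6.3812e+6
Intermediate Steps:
o(p) = -7539/2 + 7*p²/2 (o(p) = 7*((p² + p*p) - 2154)/4 = 7*((p² + p²) - 2154)/4 = 7*(2*p² - 2154)/4 = 7*(-2154 + 2*p²)/4 = -7539/2 + 7*p²/2)
U = -14266741/2 (U = 4 - (-7539/2 + (7/2)*1428²) = 4 - (-7539/2 + (7/2)*2039184) = 4 - (-7539/2 + 7137144) = 4 - 1*14266749/2 = 4 - 14266749/2 = -14266741/2 ≈ -7.1334e+6)
((482 - 1*(-76)) - 1001*752) - U = ((482 - 1*(-76)) - 1001*752) - 1*(-14266741/2) = ((482 + 76) - 752752) + 14266741/2 = (558 - 752752) + 14266741/2 = -752194 + 14266741/2 = 12762353/2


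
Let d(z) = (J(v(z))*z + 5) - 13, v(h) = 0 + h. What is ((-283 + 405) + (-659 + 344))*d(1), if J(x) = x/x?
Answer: 1351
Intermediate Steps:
v(h) = h
J(x) = 1
d(z) = -8 + z (d(z) = (1*z + 5) - 13 = (z + 5) - 13 = (5 + z) - 13 = -8 + z)
((-283 + 405) + (-659 + 344))*d(1) = ((-283 + 405) + (-659 + 344))*(-8 + 1) = (122 - 315)*(-7) = -193*(-7) = 1351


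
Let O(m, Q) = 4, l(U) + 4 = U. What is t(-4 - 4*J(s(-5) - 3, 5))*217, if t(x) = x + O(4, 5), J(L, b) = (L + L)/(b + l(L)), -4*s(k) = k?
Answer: -12152/3 ≈ -4050.7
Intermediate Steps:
l(U) = -4 + U
s(k) = -k/4
J(L, b) = 2*L/(-4 + L + b) (J(L, b) = (L + L)/(b + (-4 + L)) = (2*L)/(-4 + L + b) = 2*L/(-4 + L + b))
t(x) = 4 + x (t(x) = x + 4 = 4 + x)
t(-4 - 4*J(s(-5) - 3, 5))*217 = (4 + (-4 - 4*2*(-¼*(-5) - 3)/(-4 + (-¼*(-5) - 3) + 5)))*217 = (4 + (-4 - 4*2*(5/4 - 3)/(-4 + (5/4 - 3) + 5)))*217 = (4 + (-4 - 4*2*(-7/4)/(-4 - 7/4 + 5)))*217 = (4 + (-4 - 4*2*(-7/4)/(-¾)))*217 = (4 + (-4 - 4*2*(-7/4)*(-4/3)))*217 = (4 + (-4 - 4*14/3))*217 = (4 + (-4 - 1*56/3))*217 = (4 + (-4 - 56/3))*217 = (4 - 68/3)*217 = -56/3*217 = -12152/3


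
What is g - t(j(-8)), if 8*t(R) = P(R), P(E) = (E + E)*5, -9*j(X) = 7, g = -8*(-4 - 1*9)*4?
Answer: 15011/36 ≈ 416.97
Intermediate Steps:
g = 416 (g = -8*(-4 - 9)*4 = -8*(-13)*4 = 104*4 = 416)
j(X) = -7/9 (j(X) = -1/9*7 = -7/9)
P(E) = 10*E (P(E) = (2*E)*5 = 10*E)
t(R) = 5*R/4 (t(R) = (10*R)/8 = 5*R/4)
g - t(j(-8)) = 416 - 5*(-7)/(4*9) = 416 - 1*(-35/36) = 416 + 35/36 = 15011/36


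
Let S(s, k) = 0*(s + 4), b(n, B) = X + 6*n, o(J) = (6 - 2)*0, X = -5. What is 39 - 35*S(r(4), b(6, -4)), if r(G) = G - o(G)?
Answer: 39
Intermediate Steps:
o(J) = 0 (o(J) = 4*0 = 0)
r(G) = G (r(G) = G - 1*0 = G + 0 = G)
b(n, B) = -5 + 6*n
S(s, k) = 0 (S(s, k) = 0*(4 + s) = 0)
39 - 35*S(r(4), b(6, -4)) = 39 - 35*0 = 39 + 0 = 39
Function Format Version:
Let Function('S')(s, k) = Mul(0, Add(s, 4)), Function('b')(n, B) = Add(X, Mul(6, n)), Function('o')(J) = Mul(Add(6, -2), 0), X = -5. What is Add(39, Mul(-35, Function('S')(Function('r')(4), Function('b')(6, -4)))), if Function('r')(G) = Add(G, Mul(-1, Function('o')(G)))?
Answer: 39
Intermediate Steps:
Function('o')(J) = 0 (Function('o')(J) = Mul(4, 0) = 0)
Function('r')(G) = G (Function('r')(G) = Add(G, Mul(-1, 0)) = Add(G, 0) = G)
Function('b')(n, B) = Add(-5, Mul(6, n))
Function('S')(s, k) = 0 (Function('S')(s, k) = Mul(0, Add(4, s)) = 0)
Add(39, Mul(-35, Function('S')(Function('r')(4), Function('b')(6, -4)))) = Add(39, Mul(-35, 0)) = Add(39, 0) = 39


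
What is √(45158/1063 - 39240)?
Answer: I*√44291980606/1063 ≈ 197.98*I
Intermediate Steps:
√(45158/1063 - 39240) = √(-41666962/1063) = I*√44291980606/1063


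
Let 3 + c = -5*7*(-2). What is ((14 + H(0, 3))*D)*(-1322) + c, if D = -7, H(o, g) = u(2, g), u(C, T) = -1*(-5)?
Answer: 175893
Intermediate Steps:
u(C, T) = 5
H(o, g) = 5
c = 67 (c = -3 - 5*7*(-2) = -3 - 35*(-2) = -3 + 70 = 67)
((14 + H(0, 3))*D)*(-1322) + c = ((14 + 5)*(-7))*(-1322) + 67 = (19*(-7))*(-1322) + 67 = -133*(-1322) + 67 = 175826 + 67 = 175893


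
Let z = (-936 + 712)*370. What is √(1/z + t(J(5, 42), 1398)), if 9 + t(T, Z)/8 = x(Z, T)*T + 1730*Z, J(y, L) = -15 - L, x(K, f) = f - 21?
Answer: √2080457217752305/10360 ≈ 4402.7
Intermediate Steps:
x(K, f) = -21 + f
z = -82880 (z = -224*370 = -82880)
t(T, Z) = -72 + 13840*Z + 8*T*(-21 + T) (t(T, Z) = -72 + 8*((-21 + T)*T + 1730*Z) = -72 + 8*(T*(-21 + T) + 1730*Z) = -72 + 8*(1730*Z + T*(-21 + T)) = -72 + (13840*Z + 8*T*(-21 + T)) = -72 + 13840*Z + 8*T*(-21 + T))
√(1/z + t(J(5, 42), 1398)) = √(1/(-82880) + (-72 + 13840*1398 + 8*(-15 - 1*42)*(-21 + (-15 - 1*42)))) = √(-1/82880 + (-72 + 19348320 + 8*(-15 - 42)*(-21 + (-15 - 42)))) = √(-1/82880 + (-72 + 19348320 + 8*(-57)*(-21 - 57))) = √(-1/82880 + (-72 + 19348320 + 8*(-57)*(-78))) = √(-1/82880 + (-72 + 19348320 + 35568)) = √(-1/82880 + 19383816) = √(1606530670079/82880) = √2080457217752305/10360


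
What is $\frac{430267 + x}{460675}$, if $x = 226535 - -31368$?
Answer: $\frac{137634}{92135} \approx 1.4938$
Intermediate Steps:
$x = 257903$ ($x = 226535 + 31368 = 257903$)
$\frac{430267 + x}{460675} = \frac{430267 + 257903}{460675} = 688170 \cdot \frac{1}{460675} = \frac{137634}{92135}$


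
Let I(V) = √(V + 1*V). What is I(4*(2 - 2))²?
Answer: 0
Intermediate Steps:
I(V) = √2*√V (I(V) = √(V + V) = √(2*V) = √2*√V)
I(4*(2 - 2))² = (√2*√(4*(2 - 2)))² = (√2*√(4*0))² = (√2*√0)² = (√2*0)² = 0² = 0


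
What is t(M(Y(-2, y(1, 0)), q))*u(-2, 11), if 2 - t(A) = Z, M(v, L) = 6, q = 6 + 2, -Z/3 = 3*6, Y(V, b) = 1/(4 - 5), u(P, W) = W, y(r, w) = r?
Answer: 616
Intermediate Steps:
Y(V, b) = -1 (Y(V, b) = 1/(-1) = -1)
Z = -54 (Z = -9*6 = -3*18 = -54)
q = 8
t(A) = 56 (t(A) = 2 - 1*(-54) = 2 + 54 = 56)
t(M(Y(-2, y(1, 0)), q))*u(-2, 11) = 56*11 = 616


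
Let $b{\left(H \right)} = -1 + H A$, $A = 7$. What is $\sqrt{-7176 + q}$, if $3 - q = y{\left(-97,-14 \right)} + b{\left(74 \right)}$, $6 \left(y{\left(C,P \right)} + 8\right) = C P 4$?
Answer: $\frac{i \sqrt{77286}}{3} \approx 92.668 i$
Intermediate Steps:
$y{\left(C,P \right)} = -8 + \frac{2 C P}{3}$ ($y{\left(C,P \right)} = -8 + \frac{C P 4}{6} = -8 + \frac{4 C P}{6} = -8 + \frac{2 C P}{3}$)
$b{\left(H \right)} = -1 + 7 H$ ($b{\left(H \right)} = -1 + H 7 = -1 + 7 H$)
$q = - \frac{4234}{3}$ ($q = 3 - \left(\left(-8 + \frac{2}{3} \left(-97\right) \left(-14\right)\right) + \left(-1 + 7 \cdot 74\right)\right) = 3 - \left(\left(-8 + \frac{2716}{3}\right) + \left(-1 + 518\right)\right) = 3 - \left(\frac{2692}{3} + 517\right) = 3 - \frac{4243}{3} = - \frac{4234}{3} \approx -1411.3$)
$\sqrt{-7176 + q} = \sqrt{-7176 - \frac{4234}{3}} = \sqrt{- \frac{25762}{3}} = \frac{i \sqrt{77286}}{3}$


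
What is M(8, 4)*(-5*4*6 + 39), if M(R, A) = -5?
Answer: 405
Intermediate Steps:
M(8, 4)*(-5*4*6 + 39) = -5*(-5*4*6 + 39) = -5*(-20*6 + 39) = -5*(-120 + 39) = -5*(-81) = 405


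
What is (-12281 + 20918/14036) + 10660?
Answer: -11365719/7018 ≈ -1619.5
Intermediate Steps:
(-12281 + 20918/14036) + 10660 = (-12281 + 20918*(1/14036)) + 10660 = (-12281 + 10459/7018) + 10660 = -86177599/7018 + 10660 = -11365719/7018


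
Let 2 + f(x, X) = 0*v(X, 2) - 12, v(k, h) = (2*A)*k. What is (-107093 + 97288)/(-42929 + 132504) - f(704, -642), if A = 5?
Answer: 248849/17915 ≈ 13.891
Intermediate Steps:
v(k, h) = 10*k (v(k, h) = (2*5)*k = 10*k)
f(x, X) = -14 (f(x, X) = -2 + (0*(10*X) - 12) = -2 + (0 - 12) = -2 - 12 = -14)
(-107093 + 97288)/(-42929 + 132504) - f(704, -642) = (-107093 + 97288)/(-42929 + 132504) - 1*(-14) = -9805/89575 + 14 = -9805*1/89575 + 14 = -1961/17915 + 14 = 248849/17915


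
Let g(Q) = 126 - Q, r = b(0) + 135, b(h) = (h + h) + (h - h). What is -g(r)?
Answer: 9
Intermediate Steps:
b(h) = 2*h (b(h) = 2*h + 0 = 2*h)
r = 135 (r = 2*0 + 135 = 0 + 135 = 135)
-g(r) = -(126 - 1*135) = -(126 - 135) = -1*(-9) = 9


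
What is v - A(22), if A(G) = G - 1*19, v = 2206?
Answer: 2203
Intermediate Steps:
A(G) = -19 + G (A(G) = G - 19 = -19 + G)
v - A(22) = 2206 - (-19 + 22) = 2206 - 1*3 = 2206 - 3 = 2203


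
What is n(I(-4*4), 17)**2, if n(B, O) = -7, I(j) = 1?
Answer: 49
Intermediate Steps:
n(I(-4*4), 17)**2 = (-7)**2 = 49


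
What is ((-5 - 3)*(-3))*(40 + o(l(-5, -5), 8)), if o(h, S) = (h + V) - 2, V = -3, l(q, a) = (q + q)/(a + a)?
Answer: 864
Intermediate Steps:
l(q, a) = q/a (l(q, a) = (2*q)/((2*a)) = (2*q)*(1/(2*a)) = q/a)
o(h, S) = -5 + h (o(h, S) = (h - 3) - 2 = (-3 + h) - 2 = -5 + h)
((-5 - 3)*(-3))*(40 + o(l(-5, -5), 8)) = ((-5 - 3)*(-3))*(40 + (-5 - 5/(-5))) = (-8*(-3))*(40 + (-5 - 5*(-⅕))) = 24*(40 + (-5 + 1)) = 24*(40 - 4) = 24*36 = 864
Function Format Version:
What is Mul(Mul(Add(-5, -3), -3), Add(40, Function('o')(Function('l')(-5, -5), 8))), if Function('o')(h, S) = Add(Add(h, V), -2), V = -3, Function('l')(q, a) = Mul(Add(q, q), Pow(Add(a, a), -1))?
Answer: 864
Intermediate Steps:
Function('l')(q, a) = Mul(q, Pow(a, -1)) (Function('l')(q, a) = Mul(Mul(2, q), Pow(Mul(2, a), -1)) = Mul(Mul(2, q), Mul(Rational(1, 2), Pow(a, -1))) = Mul(q, Pow(a, -1)))
Function('o')(h, S) = Add(-5, h) (Function('o')(h, S) = Add(Add(h, -3), -2) = Add(Add(-3, h), -2) = Add(-5, h))
Mul(Mul(Add(-5, -3), -3), Add(40, Function('o')(Function('l')(-5, -5), 8))) = Mul(Mul(Add(-5, -3), -3), Add(40, Add(-5, Mul(-5, Pow(-5, -1))))) = Mul(Mul(-8, -3), Add(40, Add(-5, Mul(-5, Rational(-1, 5))))) = Mul(24, Add(40, Add(-5, 1))) = Mul(24, Add(40, -4)) = Mul(24, 36) = 864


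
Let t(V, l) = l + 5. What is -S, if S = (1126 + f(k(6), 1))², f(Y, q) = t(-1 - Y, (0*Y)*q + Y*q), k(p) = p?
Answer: -1292769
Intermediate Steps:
t(V, l) = 5 + l
f(Y, q) = 5 + Y*q (f(Y, q) = 5 + ((0*Y)*q + Y*q) = 5 + (0*q + Y*q) = 5 + (0 + Y*q) = 5 + Y*q)
S = 1292769 (S = (1126 + (5 + 6*1))² = (1126 + (5 + 6))² = (1126 + 11)² = 1137² = 1292769)
-S = -1*1292769 = -1292769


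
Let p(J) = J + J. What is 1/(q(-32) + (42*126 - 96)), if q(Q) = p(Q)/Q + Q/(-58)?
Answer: 29/150758 ≈ 0.00019236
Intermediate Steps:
p(J) = 2*J
q(Q) = 2 - Q/58 (q(Q) = (2*Q)/Q + Q/(-58) = 2 + Q*(-1/58) = 2 - Q/58)
1/(q(-32) + (42*126 - 96)) = 1/((2 - 1/58*(-32)) + (42*126 - 96)) = 1/((2 + 16/29) + (5292 - 96)) = 1/(74/29 + 5196) = 1/(150758/29) = 29/150758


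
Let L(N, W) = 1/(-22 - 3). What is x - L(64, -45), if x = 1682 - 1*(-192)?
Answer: 46851/25 ≈ 1874.0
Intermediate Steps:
L(N, W) = -1/25 (L(N, W) = 1/(-25) = -1/25)
x = 1874 (x = 1682 + 192 = 1874)
x - L(64, -45) = 1874 - 1*(-1/25) = 1874 + 1/25 = 46851/25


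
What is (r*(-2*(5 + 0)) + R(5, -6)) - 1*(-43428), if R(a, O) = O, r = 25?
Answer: 43172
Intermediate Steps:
(r*(-2*(5 + 0)) + R(5, -6)) - 1*(-43428) = (25*(-2*(5 + 0)) - 6) - 1*(-43428) = (25*(-2*5) - 6) + 43428 = (25*(-10) - 6) + 43428 = (-250 - 6) + 43428 = -256 + 43428 = 43172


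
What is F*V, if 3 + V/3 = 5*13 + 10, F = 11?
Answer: 2376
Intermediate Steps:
V = 216 (V = -9 + 3*(5*13 + 10) = -9 + 3*(65 + 10) = -9 + 3*75 = -9 + 225 = 216)
F*V = 11*216 = 2376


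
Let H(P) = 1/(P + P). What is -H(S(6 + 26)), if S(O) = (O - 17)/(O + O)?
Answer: -32/15 ≈ -2.1333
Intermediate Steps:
S(O) = (-17 + O)/(2*O) (S(O) = (-17 + O)/((2*O)) = (-17 + O)*(1/(2*O)) = (-17 + O)/(2*O))
H(P) = 1/(2*P)
-H(S(6 + 26)) = -1/(2*((-17 + (6 + 26))/(2*(6 + 26)))) = -1/(2*((½)*(-17 + 32)/32)) = -1/(2*((½)*(1/32)*15)) = -1/(2*15/64) = -64/(2*15) = -1*32/15 = -32/15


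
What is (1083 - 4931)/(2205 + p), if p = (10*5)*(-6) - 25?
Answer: -481/235 ≈ -2.0468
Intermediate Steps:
p = -325 (p = 50*(-6) - 25 = -300 - 25 = -325)
(1083 - 4931)/(2205 + p) = (1083 - 4931)/(2205 - 325) = -3848/1880 = -3848*1/1880 = -481/235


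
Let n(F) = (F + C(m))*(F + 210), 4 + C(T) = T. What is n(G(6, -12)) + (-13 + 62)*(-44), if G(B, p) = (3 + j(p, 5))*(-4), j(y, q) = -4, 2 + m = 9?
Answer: -658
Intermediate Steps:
m = 7 (m = -2 + 9 = 7)
C(T) = -4 + T
G(B, p) = 4 (G(B, p) = (3 - 4)*(-4) = -1*(-4) = 4)
n(F) = (3 + F)*(210 + F) (n(F) = (F + (-4 + 7))*(F + 210) = (F + 3)*(210 + F) = (3 + F)*(210 + F))
n(G(6, -12)) + (-13 + 62)*(-44) = (630 + 4² + 213*4) + (-13 + 62)*(-44) = (630 + 16 + 852) + 49*(-44) = 1498 - 2156 = -658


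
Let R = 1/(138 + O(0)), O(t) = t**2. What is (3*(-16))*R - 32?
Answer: -744/23 ≈ -32.348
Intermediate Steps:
R = 1/138 (R = 1/(138 + 0**2) = 1/(138 + 0) = 1/138 ≈ 0.0072464)
(3*(-16))*R - 32 = (3*(-16))*(1/138) - 32 = -48*1/138 - 32 = -8/23 - 32 = -744/23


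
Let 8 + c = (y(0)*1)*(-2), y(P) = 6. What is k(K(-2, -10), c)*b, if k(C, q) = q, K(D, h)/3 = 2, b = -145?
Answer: 2900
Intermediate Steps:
K(D, h) = 6 (K(D, h) = 3*2 = 6)
c = -20 (c = -8 + (6*1)*(-2) = -8 + 6*(-2) = -8 - 12 = -20)
k(K(-2, -10), c)*b = -20*(-145) = 2900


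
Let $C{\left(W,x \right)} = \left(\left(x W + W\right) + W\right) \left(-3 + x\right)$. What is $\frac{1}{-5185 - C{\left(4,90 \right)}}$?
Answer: $- \frac{1}{37201} \approx -2.6881 \cdot 10^{-5}$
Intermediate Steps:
$C{\left(W,x \right)} = \left(-3 + x\right) \left(2 W + W x\right)$ ($C{\left(W,x \right)} = \left(\left(W x + W\right) + W\right) \left(-3 + x\right) = \left(\left(W + W x\right) + W\right) \left(-3 + x\right) = \left(2 W + W x\right) \left(-3 + x\right) = \left(-3 + x\right) \left(2 W + W x\right)$)
$\frac{1}{-5185 - C{\left(4,90 \right)}} = \frac{1}{-5185 - 4 \left(-6 + 90^{2} - 90\right)} = \frac{1}{-5185 - 4 \left(-6 + 8100 - 90\right)} = \frac{1}{-5185 - 4 \cdot 8004} = \frac{1}{-5185 - 32016} = \frac{1}{-37201} = - \frac{1}{37201}$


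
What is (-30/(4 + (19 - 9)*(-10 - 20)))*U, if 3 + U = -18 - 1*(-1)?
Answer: -75/37 ≈ -2.0270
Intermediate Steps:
U = -20 (U = -3 + (-18 - 1*(-1)) = -3 + (-18 + 1) = -3 - 17 = -20)
(-30/(4 + (19 - 9)*(-10 - 20)))*U = -30/(4 + (19 - 9)*(-10 - 20))*(-20) = -30/(4 + 10*(-30))*(-20) = -30/(4 - 300)*(-20) = -30/(-296)*(-20) = -30*(-1/296)*(-20) = (15/148)*(-20) = -75/37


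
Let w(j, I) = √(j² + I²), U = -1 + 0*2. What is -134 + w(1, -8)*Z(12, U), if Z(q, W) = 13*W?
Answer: -134 - 13*√65 ≈ -238.81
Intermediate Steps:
U = -1 (U = -1 + 0 = -1)
w(j, I) = √(I² + j²)
-134 + w(1, -8)*Z(12, U) = -134 + √((-8)² + 1²)*(13*(-1)) = -134 + √(64 + 1)*(-13) = -134 + √65*(-13) = -134 - 13*√65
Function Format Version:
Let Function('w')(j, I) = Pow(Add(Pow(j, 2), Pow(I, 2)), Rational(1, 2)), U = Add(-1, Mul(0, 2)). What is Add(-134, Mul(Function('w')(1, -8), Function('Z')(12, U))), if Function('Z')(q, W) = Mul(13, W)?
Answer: Add(-134, Mul(-13, Pow(65, Rational(1, 2)))) ≈ -238.81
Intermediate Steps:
U = -1 (U = Add(-1, 0) = -1)
Function('w')(j, I) = Pow(Add(Pow(I, 2), Pow(j, 2)), Rational(1, 2))
Add(-134, Mul(Function('w')(1, -8), Function('Z')(12, U))) = Add(-134, Mul(Pow(Add(Pow(-8, 2), Pow(1, 2)), Rational(1, 2)), Mul(13, -1))) = Add(-134, Mul(Pow(Add(64, 1), Rational(1, 2)), -13)) = Add(-134, Mul(Pow(65, Rational(1, 2)), -13)) = Add(-134, Mul(-13, Pow(65, Rational(1, 2))))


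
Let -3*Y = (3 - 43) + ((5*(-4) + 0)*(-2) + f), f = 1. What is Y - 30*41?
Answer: -3691/3 ≈ -1230.3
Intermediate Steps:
Y = -⅓ (Y = -((3 - 43) + ((5*(-4) + 0)*(-2) + 1))/3 = -(-40 + ((-20 + 0)*(-2) + 1))/3 = -(-40 + (-20*(-2) + 1))/3 = -(-40 + (40 + 1))/3 = -(-40 + 41)/3 = -⅓*1 = -⅓ ≈ -0.33333)
Y - 30*41 = -⅓ - 30*41 = -⅓ - 1230 = -3691/3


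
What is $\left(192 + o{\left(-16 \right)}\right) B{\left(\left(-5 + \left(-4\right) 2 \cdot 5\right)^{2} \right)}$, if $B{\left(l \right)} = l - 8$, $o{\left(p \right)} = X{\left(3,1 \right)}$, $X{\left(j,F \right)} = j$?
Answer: $393315$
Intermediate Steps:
$o{\left(p \right)} = 3$
$B{\left(l \right)} = -8 + l$
$\left(192 + o{\left(-16 \right)}\right) B{\left(\left(-5 + \left(-4\right) 2 \cdot 5\right)^{2} \right)} = \left(192 + 3\right) \left(-8 + \left(-5 + \left(-4\right) 2 \cdot 5\right)^{2}\right) = 195 \left(-8 + \left(-5 - 40\right)^{2}\right) = 195 \left(-8 + \left(-45\right)^{2}\right) = 195 \left(-8 + 2025\right) = 195 \cdot 2017 = 393315$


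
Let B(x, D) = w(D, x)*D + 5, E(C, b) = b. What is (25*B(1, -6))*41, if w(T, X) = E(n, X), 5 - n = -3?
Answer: -1025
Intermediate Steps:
n = 8 (n = 5 - 1*(-3) = 5 + 3 = 8)
w(T, X) = X
B(x, D) = 5 + D*x (B(x, D) = x*D + 5 = D*x + 5 = 5 + D*x)
(25*B(1, -6))*41 = (25*(5 - 6*1))*41 = (25*(5 - 6))*41 = (25*(-1))*41 = -25*41 = -1025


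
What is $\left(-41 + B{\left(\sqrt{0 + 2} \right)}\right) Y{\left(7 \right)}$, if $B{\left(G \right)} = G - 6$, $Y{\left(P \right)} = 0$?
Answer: $0$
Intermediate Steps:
$B{\left(G \right)} = -6 + G$
$\left(-41 + B{\left(\sqrt{0 + 2} \right)}\right) Y{\left(7 \right)} = \left(-41 - \left(6 - \sqrt{0 + 2}\right)\right) 0 = \left(-41 - \left(6 - \sqrt{2}\right)\right) 0 = \left(-47 + \sqrt{2}\right) 0 = 0$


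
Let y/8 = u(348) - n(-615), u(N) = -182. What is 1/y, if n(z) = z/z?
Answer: -1/1464 ≈ -0.00068306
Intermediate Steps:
n(z) = 1
y = -1464 (y = 8*(-182 - 1*1) = 8*(-182 - 1) = 8*(-183) = -1464)
1/y = 1/(-1464) = -1/1464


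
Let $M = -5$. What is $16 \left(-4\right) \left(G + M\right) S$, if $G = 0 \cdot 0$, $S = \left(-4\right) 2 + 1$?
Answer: $-2240$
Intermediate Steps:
$S = -7$ ($S = -8 + 1 = -7$)
$G = 0$
$16 \left(-4\right) \left(G + M\right) S = 16 \left(-4\right) \left(0 - 5\right) \left(-7\right) = - 64 \left(\left(-5\right) \left(-7\right)\right) = \left(-64\right) 35 = -2240$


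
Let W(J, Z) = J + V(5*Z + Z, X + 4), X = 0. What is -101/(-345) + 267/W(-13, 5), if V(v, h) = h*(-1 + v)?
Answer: 102518/35535 ≈ 2.8850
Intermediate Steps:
W(J, Z) = -4 + J + 24*Z (W(J, Z) = J + (0 + 4)*(-1 + (5*Z + Z)) = J + 4*(-1 + 6*Z) = J + (-4 + 24*Z) = -4 + J + 24*Z)
-101/(-345) + 267/W(-13, 5) = -101/(-345) + 267/(-4 - 13 + 24*5) = -101*(-1/345) + 267/(-4 - 13 + 120) = 101/345 + 267/103 = 102518/35535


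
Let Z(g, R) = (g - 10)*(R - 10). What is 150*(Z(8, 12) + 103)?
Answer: 14850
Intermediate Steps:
Z(g, R) = (-10 + R)*(-10 + g) (Z(g, R) = (-10 + g)*(-10 + R) = (-10 + R)*(-10 + g))
150*(Z(8, 12) + 103) = 150*((100 - 10*12 - 10*8 + 12*8) + 103) = 150*((100 - 120 - 80 + 96) + 103) = 150*(-4 + 103) = 150*99 = 14850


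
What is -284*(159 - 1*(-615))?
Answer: -219816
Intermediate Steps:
-284*(159 - 1*(-615)) = -284*(159 + 615) = -284*774 = -219816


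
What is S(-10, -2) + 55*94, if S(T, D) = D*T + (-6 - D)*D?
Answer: 5198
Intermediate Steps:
S(T, D) = D*T + D*(-6 - D)
S(-10, -2) + 55*94 = -2*(-6 - 10 - 1*(-2)) + 55*94 = -2*(-6 - 10 + 2) + 5170 = -2*(-14) + 5170 = 28 + 5170 = 5198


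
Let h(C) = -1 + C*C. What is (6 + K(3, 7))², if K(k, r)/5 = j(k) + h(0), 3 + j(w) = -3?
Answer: 841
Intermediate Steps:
h(C) = -1 + C²
j(w) = -6 (j(w) = -3 - 3 = -6)
K(k, r) = -35 (K(k, r) = 5*(-6 + (-1 + 0²)) = 5*(-6 + (-1 + 0)) = 5*(-6 - 1) = 5*(-7) = -35)
(6 + K(3, 7))² = (6 - 35)² = (-29)² = 841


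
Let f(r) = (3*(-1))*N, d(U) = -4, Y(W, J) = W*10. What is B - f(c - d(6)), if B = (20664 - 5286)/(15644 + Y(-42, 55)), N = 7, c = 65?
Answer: 15231/692 ≈ 22.010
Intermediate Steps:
Y(W, J) = 10*W
f(r) = -21 (f(r) = (3*(-1))*7 = -3*7 = -21)
B = 699/692 (B = (20664 - 5286)/(15644 + 10*(-42)) = 15378/(15644 - 420) = 15378/15224 = 15378*(1/15224) = 699/692 ≈ 1.0101)
B - f(c - d(6)) = 699/692 - 1*(-21) = 699/692 + 21 = 15231/692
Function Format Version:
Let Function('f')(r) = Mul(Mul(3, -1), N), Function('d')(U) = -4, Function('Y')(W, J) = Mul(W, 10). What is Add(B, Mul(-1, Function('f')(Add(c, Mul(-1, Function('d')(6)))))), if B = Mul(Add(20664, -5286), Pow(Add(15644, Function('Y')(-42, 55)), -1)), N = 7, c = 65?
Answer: Rational(15231, 692) ≈ 22.010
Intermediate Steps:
Function('Y')(W, J) = Mul(10, W)
Function('f')(r) = -21 (Function('f')(r) = Mul(Mul(3, -1), 7) = Mul(-3, 7) = -21)
B = Rational(699, 692) (B = Mul(Add(20664, -5286), Pow(Add(15644, Mul(10, -42)), -1)) = Mul(15378, Pow(Add(15644, -420), -1)) = Mul(15378, Pow(15224, -1)) = Mul(15378, Rational(1, 15224)) = Rational(699, 692) ≈ 1.0101)
Add(B, Mul(-1, Function('f')(Add(c, Mul(-1, Function('d')(6)))))) = Add(Rational(699, 692), Mul(-1, -21)) = Add(Rational(699, 692), 21) = Rational(15231, 692)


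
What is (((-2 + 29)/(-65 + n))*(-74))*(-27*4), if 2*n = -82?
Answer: -107892/53 ≈ -2035.7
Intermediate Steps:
n = -41 (n = (½)*(-82) = -41)
(((-2 + 29)/(-65 + n))*(-74))*(-27*4) = (((-2 + 29)/(-65 - 41))*(-74))*(-27*4) = ((27/(-106))*(-74))*(-108) = ((27*(-1/106))*(-74))*(-108) = -27/106*(-74)*(-108) = (999/53)*(-108) = -107892/53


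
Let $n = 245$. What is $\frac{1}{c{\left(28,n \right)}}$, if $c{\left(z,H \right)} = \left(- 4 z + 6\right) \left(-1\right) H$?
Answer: $\frac{1}{25970} \approx 3.8506 \cdot 10^{-5}$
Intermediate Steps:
$c{\left(z,H \right)} = H \left(-6 + 4 z\right)$ ($c{\left(z,H \right)} = \left(6 - 4 z\right) \left(-1\right) H = \left(-6 + 4 z\right) H = H \left(-6 + 4 z\right)$)
$\frac{1}{c{\left(28,n \right)}} = \frac{1}{2 \cdot 245 \left(-3 + 2 \cdot 28\right)} = \frac{1}{2 \cdot 245 \left(-3 + 56\right)} = \frac{1}{2 \cdot 245 \cdot 53} = \frac{1}{25970}$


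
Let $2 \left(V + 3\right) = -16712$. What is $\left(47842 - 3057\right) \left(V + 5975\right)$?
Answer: $-106767440$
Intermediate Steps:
$V = -8359$ ($V = -3 + \frac{1}{2} \left(-16712\right) = -3 - 8356 = -8359$)
$\left(47842 - 3057\right) \left(V + 5975\right) = \left(47842 - 3057\right) \left(-8359 + 5975\right) = 44785 \left(-2384\right) = -106767440$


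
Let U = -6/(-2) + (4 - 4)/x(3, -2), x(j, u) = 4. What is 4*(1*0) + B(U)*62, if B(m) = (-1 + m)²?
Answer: 248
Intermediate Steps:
U = 3 (U = -6/(-2) + (4 - 4)/4 = -6*(-½) + 0*(¼) = 3 + 0 = 3)
4*(1*0) + B(U)*62 = 4*(1*0) + (-1 + 3)²*62 = 4*0 + 2²*62 = 0 + 4*62 = 0 + 248 = 248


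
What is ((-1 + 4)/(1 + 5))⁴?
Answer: 1/16 ≈ 0.062500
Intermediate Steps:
((-1 + 4)/(1 + 5))⁴ = (3/6)⁴ = (3*(⅙))⁴ = (½)⁴ = 1/16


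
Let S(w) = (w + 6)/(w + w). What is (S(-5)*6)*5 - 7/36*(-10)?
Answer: -19/18 ≈ -1.0556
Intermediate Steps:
S(w) = (6 + w)/(2*w) (S(w) = (6 + w)/((2*w)) = (6 + w)*(1/(2*w)) = (6 + w)/(2*w))
(S(-5)*6)*5 - 7/36*(-10) = (((1/2)*(6 - 5)/(-5))*6)*5 - 7/36*(-10) = (((1/2)*(-1/5)*1)*6)*5 - 7*1/36*(-10) = -1/10*6*5 - 7/36*(-10) = -3/5*5 + 35/18 = -3 + 35/18 = -19/18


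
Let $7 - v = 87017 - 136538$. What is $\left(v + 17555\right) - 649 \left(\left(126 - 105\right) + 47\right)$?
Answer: $22951$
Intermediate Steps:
$v = 49528$ ($v = 7 - \left(87017 - 136538\right) = 7 - -49521 = 7 + 49521 = 49528$)
$\left(v + 17555\right) - 649 \left(\left(126 - 105\right) + 47\right) = \left(49528 + 17555\right) - 649 \left(\left(126 - 105\right) + 47\right) = 67083 - 649 \left(21 + 47\right) = 67083 - 44132 = 22951$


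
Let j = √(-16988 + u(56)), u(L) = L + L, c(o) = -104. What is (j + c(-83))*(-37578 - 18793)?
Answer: 5862584 - 112742*I*√4219 ≈ 5.8626e+6 - 7.323e+6*I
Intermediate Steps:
u(L) = 2*L
j = 2*I*√4219 (j = √(-16988 + 2*56) = √(-16988 + 112) = √(-16876) = 2*I*√4219 ≈ 129.91*I)
(j + c(-83))*(-37578 - 18793) = (2*I*√4219 - 104)*(-37578 - 18793) = (-104 + 2*I*√4219)*(-56371) = 5862584 - 112742*I*√4219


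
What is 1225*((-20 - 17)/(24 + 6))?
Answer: -9065/6 ≈ -1510.8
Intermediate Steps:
1225*((-20 - 17)/(24 + 6)) = 1225*(-37/30) = -9065/6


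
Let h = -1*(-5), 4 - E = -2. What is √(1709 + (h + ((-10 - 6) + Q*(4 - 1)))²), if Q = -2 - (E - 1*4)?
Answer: √2238 ≈ 47.307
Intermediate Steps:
E = 6 (E = 4 - 1*(-2) = 4 + 2 = 6)
Q = -4 (Q = -2 - (6 - 1*4) = -2 - (6 - 4) = -2 - 1*2 = -2 - 2 = -4)
h = 5
√(1709 + (h + ((-10 - 6) + Q*(4 - 1)))²) = √(1709 + (5 + ((-10 - 6) - 4*(4 - 1)))²) = √(1709 + (5 + (-16 - 4*3))²) = √(1709 + (5 + (-16 - 12))²) = √(1709 + (5 - 28)²) = √(1709 + (-23)²) = √(1709 + 529) = √2238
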